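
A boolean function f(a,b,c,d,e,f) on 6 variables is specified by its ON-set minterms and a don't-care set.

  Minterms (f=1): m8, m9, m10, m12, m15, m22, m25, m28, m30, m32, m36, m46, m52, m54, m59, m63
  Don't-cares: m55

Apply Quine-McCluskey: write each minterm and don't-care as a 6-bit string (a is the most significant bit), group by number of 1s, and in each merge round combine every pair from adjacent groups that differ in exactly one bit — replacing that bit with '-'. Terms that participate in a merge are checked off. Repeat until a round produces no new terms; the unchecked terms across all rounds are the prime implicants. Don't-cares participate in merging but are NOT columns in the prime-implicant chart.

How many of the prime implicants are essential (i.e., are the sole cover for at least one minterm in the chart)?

6

size-2^0 implicants → 001000(✓)  001001(✓)  001010(✓)  001100(✓)  001111  010110(✓)  011001(✓)  011100(✓)  011110(✓)  100000(✓)  100100(✓)  101110  110100(✓)  110110(✓)  110111(✓)  111011(✓)  111111(✓)
size-2^1 implicants → -10110  0-1001  0-1100  001-00  0010-0  00100-  01-110  0111-0  1-0100  100-00  11-111  1101-0  11011-  111-11
Unchecked terms (primes): -10110, 0-1001, 0-1100, 001-00, 0010-0, 00100-, 001111, 01-110, 0111-0, 1-0100, 100-00, 101110, 11-111, 1101-0, 11011-, 111-11
Minterm coverage:
  m8 ⊆ 001-00,0010-0,00100-
  m9 ⊆ 0-1001,00100-
  m10 ⊆ 0010-0 [E]
  m12 ⊆ 0-1100,001-00
  m15 ⊆ 001111 [E]
  m22 ⊆ -10110,01-110
  m25 ⊆ 0-1001 [E]
  m28 ⊆ 0-1100,0111-0
  m30 ⊆ 01-110,0111-0
  m32 ⊆ 100-00 [E]
  m36 ⊆ 1-0100,100-00
  m46 ⊆ 101110 [E]
  m52 ⊆ 1-0100,1101-0
  m54 ⊆ -10110,1101-0,11011-
  m59 ⊆ 111-11 [E]
  m63 ⊆ 11-111,111-11
E = {0-1001, 0010-0, 001111, 100-00, 101110, 111-11}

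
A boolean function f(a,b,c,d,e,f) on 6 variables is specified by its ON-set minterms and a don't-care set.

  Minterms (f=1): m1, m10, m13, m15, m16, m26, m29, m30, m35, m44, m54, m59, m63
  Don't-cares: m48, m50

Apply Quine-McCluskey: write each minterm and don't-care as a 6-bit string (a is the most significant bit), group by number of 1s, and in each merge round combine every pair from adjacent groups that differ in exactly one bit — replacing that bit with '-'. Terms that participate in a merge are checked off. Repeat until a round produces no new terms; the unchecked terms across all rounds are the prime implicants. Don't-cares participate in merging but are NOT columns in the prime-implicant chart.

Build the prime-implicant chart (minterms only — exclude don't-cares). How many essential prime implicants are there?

10

Round 0: 000001 001010✓ 001101✓ 001111✓ 010000✓ 011010✓ 011101✓ 011110✓ 100011 101100 110000✓ 110010✓ 110110✓ 111011✓ 111111✓
Round 1: -10000 0-1010 0-1101 0011-1 011-10 110-10 1100-0 111-11
PIs = {-10000, 0-1010, 0-1101, 000001, 0011-1, 011-10, 100011, 101100, 110-10, 1100-0, 111-11}
Coverage chart:
  m1: 000001 ←essential
  m10: 0-1010 ←essential
  m13: 0-1101,0011-1
  m15: 0011-1 ←essential
  m16: -10000 ←essential
  m26: 0-1010,011-10
  m29: 0-1101 ←essential
  m30: 011-10 ←essential
  m35: 100011 ←essential
  m44: 101100 ←essential
  m54: 110-10 ←essential
  m59: 111-11 ←essential
  m63: 111-11 ←essential
Essential: -10000, 0-1010, 0-1101, 000001, 0011-1, 011-10, 100011, 101100, 110-10, 111-11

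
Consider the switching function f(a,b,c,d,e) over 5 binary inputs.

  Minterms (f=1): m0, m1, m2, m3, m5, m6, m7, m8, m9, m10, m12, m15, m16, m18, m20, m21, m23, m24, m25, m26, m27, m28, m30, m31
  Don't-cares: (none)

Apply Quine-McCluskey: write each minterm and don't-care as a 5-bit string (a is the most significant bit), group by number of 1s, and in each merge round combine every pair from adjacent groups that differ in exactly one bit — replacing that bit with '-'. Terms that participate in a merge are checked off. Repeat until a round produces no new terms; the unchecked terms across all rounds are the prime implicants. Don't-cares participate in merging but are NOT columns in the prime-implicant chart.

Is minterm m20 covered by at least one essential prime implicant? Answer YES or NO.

size-2^0 implicants → 00000(✓)  00001(✓)  00010(✓)  00011(✓)  00101(✓)  00110(✓)  00111(✓)  01000(✓)  01001(✓)  01010(✓)  01100(✓)  01111(✓)  10000(✓)  10010(✓)  10100(✓)  10101(✓)  10111(✓)  11000(✓)  11001(✓)  11010(✓)  11011(✓)  11100(✓)  11110(✓)  11111(✓)
size-2^1 implicants → -0000(✓)  -0010(✓)  -0101(✓)  -0111(✓)  -1000(✓)  -1001(✓)  -1010(✓)  -1100(✓)  -1111(✓)  0-000(✓)  0-001(✓)  0-010(✓)  0-111(✓)  00-01(✓)  00-10(✓)  00-11(✓)  000-0(✓)  000-1(✓)  0000-(✓)  0001-(✓)  001-1(✓)  0011-(✓)  01-00(✓)  010-0(✓)  0100-(✓)  1-000(✓)  1-010(✓)  1-100(✓)  1-111(✓)  10-00(✓)  100-0(✓)  101-1(✓)  1010-  11-00(✓)  11-10(✓)  11-11(✓)  110-0(✓)  110-1(✓)  1100-(✓)  1101-(✓)  111-0(✓)  1111-(✓)
size-2^2 implicants → --000(✓)  --010(✓)  --111  -00-0(✓)  -01-1  -1-00  -10-0(✓)  -100-  0-0-0(✓)  0-00-  00--1  00-1-  000--  1--00  1-0-0(✓)  11--0  11-1-  110--
size-2^3 implicants → --0-0
Unchecked terms (primes): --0-0, --111, -01-1, -1-00, -100-, 0-00-, 00--1, 00-1-, 000--, 1--00, 1010-, 11--0, 11-1-, 110--
Minterm coverage:
  m0 ⊆ --0-0,0-00-,000--
  m1 ⊆ 0-00-,00--1,000--
  m2 ⊆ --0-0,00-1-,000--
  m3 ⊆ 00--1,00-1-,000--
  m5 ⊆ -01-1,00--1
  m6 ⊆ 00-1- [E]
  m7 ⊆ --111,-01-1,00--1,00-1-
  m8 ⊆ --0-0,-1-00,-100-,0-00-
  m9 ⊆ -100-,0-00-
  m10 ⊆ --0-0 [E]
  m12 ⊆ -1-00 [E]
  m15 ⊆ --111 [E]
  m16 ⊆ --0-0,1--00
  m18 ⊆ --0-0 [E]
  m20 ⊆ 1--00,1010-
  m21 ⊆ -01-1,1010-
  m23 ⊆ --111,-01-1
  m24 ⊆ --0-0,-1-00,-100-,1--00,11--0,110--
  m25 ⊆ -100-,110--
  m26 ⊆ --0-0,11--0,11-1-,110--
  m27 ⊆ 11-1-,110--
  m28 ⊆ -1-00,1--00,11--0
  m30 ⊆ 11--0,11-1-
  m31 ⊆ --111,11-1-
E = {--0-0, --111, -1-00, 00-1-}

NO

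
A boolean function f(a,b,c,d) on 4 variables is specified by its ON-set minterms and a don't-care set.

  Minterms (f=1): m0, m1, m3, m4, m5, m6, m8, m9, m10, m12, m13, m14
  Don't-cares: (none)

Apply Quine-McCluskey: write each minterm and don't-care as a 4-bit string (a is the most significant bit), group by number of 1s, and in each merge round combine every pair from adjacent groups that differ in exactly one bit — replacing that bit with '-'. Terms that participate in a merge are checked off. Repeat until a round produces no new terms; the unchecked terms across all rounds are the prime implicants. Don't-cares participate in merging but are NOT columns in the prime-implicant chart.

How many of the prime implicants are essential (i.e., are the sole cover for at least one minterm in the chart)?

4

Round 0: 0000✓ 0001✓ 0011✓ 0100✓ 0101✓ 0110✓ 1000✓ 1001✓ 1010✓ 1100✓ 1101✓ 1110✓
Round 1: -000✓ -001✓ -100✓ -101✓ -110✓ 0-00✓ 0-01✓ 00-1 000-✓ 01-0✓ 010-✓ 1-00✓ 1-01✓ 1-10✓ 10-0✓ 100-✓ 11-0✓ 110-✓
Round 2: --00✓ --01✓ -00-✓ -1-0 -10-✓ 0-0-✓ 1--0 1-0-✓
Round 3: --0-
PIs = {--0-, -1-0, 00-1, 1--0}
Coverage chart:
  m0: --0- ←essential
  m1: --0-,00-1
  m3: 00-1 ←essential
  m4: --0-,-1-0
  m5: --0- ←essential
  m6: -1-0 ←essential
  m8: --0-,1--0
  m9: --0- ←essential
  m10: 1--0 ←essential
  m12: --0-,-1-0,1--0
  m13: --0- ←essential
  m14: -1-0,1--0
Essential: --0-, -1-0, 00-1, 1--0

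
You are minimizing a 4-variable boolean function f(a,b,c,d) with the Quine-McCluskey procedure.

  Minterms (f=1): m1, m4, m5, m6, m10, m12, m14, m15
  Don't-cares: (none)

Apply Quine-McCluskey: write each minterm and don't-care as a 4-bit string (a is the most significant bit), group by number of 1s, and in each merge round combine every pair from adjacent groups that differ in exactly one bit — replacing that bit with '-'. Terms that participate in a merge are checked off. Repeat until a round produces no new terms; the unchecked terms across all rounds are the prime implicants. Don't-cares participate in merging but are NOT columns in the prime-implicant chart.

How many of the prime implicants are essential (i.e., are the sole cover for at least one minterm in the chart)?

Round 0: 0001✓ 0100✓ 0101✓ 0110✓ 1010✓ 1100✓ 1110✓ 1111✓
Round 1: -100✓ -110✓ 0-01 01-0✓ 010- 1-10 11-0✓ 111-
Round 2: -1-0
PIs = {-1-0, 0-01, 010-, 1-10, 111-}
Coverage chart:
  m1: 0-01 ←essential
  m4: -1-0,010-
  m5: 0-01,010-
  m6: -1-0 ←essential
  m10: 1-10 ←essential
  m12: -1-0 ←essential
  m14: -1-0,1-10,111-
  m15: 111- ←essential
Essential: -1-0, 0-01, 1-10, 111-

4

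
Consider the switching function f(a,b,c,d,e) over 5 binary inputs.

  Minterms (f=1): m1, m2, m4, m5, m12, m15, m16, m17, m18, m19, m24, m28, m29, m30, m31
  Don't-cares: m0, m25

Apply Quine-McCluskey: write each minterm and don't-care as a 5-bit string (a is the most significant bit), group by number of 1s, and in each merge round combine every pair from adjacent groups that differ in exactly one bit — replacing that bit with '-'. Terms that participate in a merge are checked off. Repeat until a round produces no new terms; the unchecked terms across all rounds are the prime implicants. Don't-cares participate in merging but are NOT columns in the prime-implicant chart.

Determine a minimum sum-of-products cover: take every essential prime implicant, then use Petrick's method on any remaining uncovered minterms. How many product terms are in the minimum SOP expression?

size-2^0 implicants → 00000(✓)  00001(✓)  00010(✓)  00100(✓)  00101(✓)  01100(✓)  01111(✓)  10000(✓)  10001(✓)  10010(✓)  10011(✓)  11000(✓)  11001(✓)  11100(✓)  11101(✓)  11110(✓)  11111(✓)
size-2^1 implicants → -0000(✓)  -0001(✓)  -0010(✓)  -1100  -1111  0-100  00-00(✓)  00-01(✓)  000-0(✓)  0000-(✓)  0010-(✓)  1-000(✓)  1-001(✓)  100-0(✓)  100-1(✓)  1000-(✓)  1001-(✓)  11-00(✓)  11-01(✓)  1100-(✓)  111-0(✓)  111-1(✓)  1110-(✓)  1111-(✓)
size-2^2 implicants → -00-0  -000-  00-0-  1-00-  100--  11-0-  111--
Unchecked terms (primes): -00-0, -000-, -1100, -1111, 0-100, 00-0-, 1-00-, 100--, 11-0-, 111--
Minterm coverage:
  m1 ⊆ -000-,00-0-
  m2 ⊆ -00-0 [E]
  m4 ⊆ 0-100,00-0-
  m5 ⊆ 00-0- [E]
  m12 ⊆ -1100,0-100
  m15 ⊆ -1111 [E]
  m16 ⊆ -00-0,-000-,1-00-,100--
  m17 ⊆ -000-,1-00-,100--
  m18 ⊆ -00-0,100--
  m19 ⊆ 100-- [E]
  m24 ⊆ 1-00-,11-0-
  m28 ⊆ -1100,11-0-,111--
  m29 ⊆ 11-0-,111--
  m30 ⊆ 111-- [E]
  m31 ⊆ -1111,111--
E = {-00-0, -1111, 00-0-, 100--, 111--}
Petrick residual → -1100, 1-00-
Cover = b'c'e' + bcd'e' + bcde + a'b'd' + ac'd' + ab'c' + abc  |cover|=7

7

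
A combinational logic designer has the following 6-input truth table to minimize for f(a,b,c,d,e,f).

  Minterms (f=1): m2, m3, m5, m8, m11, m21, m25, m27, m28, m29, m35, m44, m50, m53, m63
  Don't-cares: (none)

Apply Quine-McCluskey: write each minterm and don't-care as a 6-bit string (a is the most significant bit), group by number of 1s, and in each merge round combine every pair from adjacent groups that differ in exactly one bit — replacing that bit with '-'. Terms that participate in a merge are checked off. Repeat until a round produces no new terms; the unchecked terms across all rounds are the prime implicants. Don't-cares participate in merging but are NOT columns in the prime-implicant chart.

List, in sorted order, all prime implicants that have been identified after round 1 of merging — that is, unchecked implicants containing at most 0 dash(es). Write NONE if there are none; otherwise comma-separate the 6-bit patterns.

001000, 101100, 110010, 111111

[col 0] 000010*, 000011*, 000101*, 001000, 001011*, 010101*, 011001*, 011011*, 011100*, 011101*, 100011*, 101100, 110010, 110101*, 111111
[col 1] -00011, -10101, 0-0101, 0-1011, 00-011, 00001-, 01-101, 011-01, 0110-1, 01110-
Prime implicants: -00011, -10101, 0-0101, 0-1011, 00-011, 00001-, 001000, 01-101, 011-01, 0110-1, 01110-, 101100, 110010, 111111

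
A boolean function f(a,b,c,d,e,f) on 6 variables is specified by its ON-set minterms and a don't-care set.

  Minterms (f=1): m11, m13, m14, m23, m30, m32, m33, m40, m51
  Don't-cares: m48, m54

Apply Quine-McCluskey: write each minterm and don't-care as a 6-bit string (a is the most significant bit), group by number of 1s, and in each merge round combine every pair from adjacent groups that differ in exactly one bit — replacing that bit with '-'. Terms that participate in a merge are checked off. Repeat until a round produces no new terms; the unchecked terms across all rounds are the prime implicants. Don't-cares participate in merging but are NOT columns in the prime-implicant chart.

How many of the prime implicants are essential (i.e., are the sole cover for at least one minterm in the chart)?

[col 0] 001011, 001101, 001110*, 010111, 011110*, 100000*, 100001*, 101000*, 110000*, 110011, 110110
[col 1] 0-1110, 1-0000, 10-000, 10000-
Prime implicants: 0-1110, 001011, 001101, 010111, 1-0000, 10-000, 10000-, 110011, 110110
PI chart (minterm → PIs covering it):
  11 | 001011  (sole → essential)
  13 | 001101  (sole → essential)
  14 | 0-1110  (sole → essential)
  23 | 010111  (sole → essential)
  30 | 0-1110  (sole → essential)
  32 | 1-0000,10-000,10000-
  33 | 10000-  (sole → essential)
  40 | 10-000  (sole → essential)
  51 | 110011  (sole → essential)
Essential prime implicants: 0-1110, 001011, 001101, 010111, 10-000, 10000-, 110011

7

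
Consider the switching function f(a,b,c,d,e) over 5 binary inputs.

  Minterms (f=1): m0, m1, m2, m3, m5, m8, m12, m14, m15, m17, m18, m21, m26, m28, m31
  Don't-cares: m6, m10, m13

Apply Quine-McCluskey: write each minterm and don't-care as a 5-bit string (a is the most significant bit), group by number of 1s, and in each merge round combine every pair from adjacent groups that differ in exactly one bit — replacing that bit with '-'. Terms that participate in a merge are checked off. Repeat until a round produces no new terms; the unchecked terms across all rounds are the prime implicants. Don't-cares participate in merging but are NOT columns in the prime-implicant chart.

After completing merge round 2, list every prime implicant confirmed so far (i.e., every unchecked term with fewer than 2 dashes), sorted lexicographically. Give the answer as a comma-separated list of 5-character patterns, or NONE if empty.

-1100, -1111, 0-101

[col 0] 00000*, 00001*, 00010*, 00011*, 00101*, 00110*, 01000*, 01010*, 01100*, 01101*, 01110*, 01111*, 10001*, 10010*, 10101*, 11010*, 11100*, 11111*
[col 1] -0001*, -0010*, -0101*, -1010*, -1100, -1111, 0-000*, 0-010*, 0-101, 0-110*, 00-01*, 00-10*, 000-0*, 000-1*, 0000-*, 0001-*, 01-00*, 01-10*, 010-0*, 011-0*, 011-1*, 0110-*, 0111-*, 1-010*, 10-01*
[col 2] --010, -0-01, 0--10, 0-0-0, 000--, 01--0, 011--
Prime implicants: --010, -0-01, -1100, -1111, 0--10, 0-0-0, 0-101, 000--, 01--0, 011--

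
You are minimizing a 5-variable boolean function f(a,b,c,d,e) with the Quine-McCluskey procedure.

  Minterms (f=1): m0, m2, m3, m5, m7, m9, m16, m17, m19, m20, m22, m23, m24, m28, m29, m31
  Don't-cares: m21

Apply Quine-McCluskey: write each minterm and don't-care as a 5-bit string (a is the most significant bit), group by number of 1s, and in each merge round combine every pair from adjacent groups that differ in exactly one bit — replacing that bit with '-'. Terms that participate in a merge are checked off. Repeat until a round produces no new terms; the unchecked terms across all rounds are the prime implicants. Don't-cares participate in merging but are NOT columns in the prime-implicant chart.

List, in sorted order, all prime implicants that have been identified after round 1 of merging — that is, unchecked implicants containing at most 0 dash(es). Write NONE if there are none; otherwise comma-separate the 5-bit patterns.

[col 0] 00000*, 00010*, 00011*, 00101*, 00111*, 01001, 10000*, 10001*, 10011*, 10100*, 10101*, 10110*, 10111*, 11000*, 11100*, 11101*, 11111*
[col 1] -0000, -0011*, -0101*, -0111*, 00-11*, 000-0, 0001-, 001-1*, 1-000*, 1-100*, 1-101*, 1-111*, 10-00*, 10-01*, 10-11*, 100-1*, 1000-*, 101-0*, 101-1*, 1010-*, 1011-*, 11-00*, 111-1*, 1110-*
[col 2] -0-11, -01-1, 1--00, 1-1-1, 1-10-, 10--1, 10-0-, 101--
Prime implicants: -0-11, -0000, -01-1, 000-0, 0001-, 01001, 1--00, 1-1-1, 1-10-, 10--1, 10-0-, 101--

01001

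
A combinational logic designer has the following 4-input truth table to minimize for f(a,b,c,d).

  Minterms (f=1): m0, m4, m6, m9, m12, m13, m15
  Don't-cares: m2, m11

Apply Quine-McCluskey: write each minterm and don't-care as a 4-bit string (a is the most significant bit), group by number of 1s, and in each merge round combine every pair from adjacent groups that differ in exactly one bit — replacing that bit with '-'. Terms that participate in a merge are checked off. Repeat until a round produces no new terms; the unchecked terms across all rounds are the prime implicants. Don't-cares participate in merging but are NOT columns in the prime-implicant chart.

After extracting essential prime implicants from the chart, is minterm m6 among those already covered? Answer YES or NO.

YES

[col 0] 0000*, 0010*, 0100*, 0110*, 1001*, 1011*, 1100*, 1101*, 1111*
[col 1] -100, 0-00*, 0-10*, 00-0*, 01-0*, 1-01*, 1-11*, 10-1*, 11-1*, 110-
[col 2] 0--0, 1--1
Prime implicants: -100, 0--0, 1--1, 110-
PI chart (minterm → PIs covering it):
  0 | 0--0  (sole → essential)
  4 | -100,0--0
  6 | 0--0  (sole → essential)
  9 | 1--1  (sole → essential)
  12 | -100,110-
  13 | 1--1,110-
  15 | 1--1  (sole → essential)
Essential prime implicants: 0--0, 1--1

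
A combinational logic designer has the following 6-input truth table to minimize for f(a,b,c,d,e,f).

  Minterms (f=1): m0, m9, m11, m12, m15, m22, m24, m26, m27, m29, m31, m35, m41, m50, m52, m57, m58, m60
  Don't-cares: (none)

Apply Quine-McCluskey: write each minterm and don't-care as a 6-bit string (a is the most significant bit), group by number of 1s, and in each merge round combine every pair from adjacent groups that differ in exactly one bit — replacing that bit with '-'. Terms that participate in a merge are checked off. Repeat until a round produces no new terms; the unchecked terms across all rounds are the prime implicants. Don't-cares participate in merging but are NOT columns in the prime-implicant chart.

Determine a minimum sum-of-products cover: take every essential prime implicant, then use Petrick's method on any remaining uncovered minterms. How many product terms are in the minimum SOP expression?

11

size-2^0 implicants → 000000  001001(✓)  001011(✓)  001100  001111(✓)  010110  011000(✓)  011010(✓)  011011(✓)  011101(✓)  011111(✓)  100011  101001(✓)  110010(✓)  110100(✓)  111001(✓)  111010(✓)  111100(✓)
size-2^1 implicants → -01001  -11010  0-1011(✓)  0-1111(✓)  001-11(✓)  0010-1  011-11(✓)  0110-0  01101-  0111-1  1-1001  11-010  11-100
size-2^2 implicants → 0-1-11
Unchecked terms (primes): -01001, -11010, 0-1-11, 000000, 0010-1, 001100, 010110, 0110-0, 01101-, 0111-1, 1-1001, 100011, 11-010, 11-100
Minterm coverage:
  m0 ⊆ 000000 [E]
  m9 ⊆ -01001,0010-1
  m11 ⊆ 0-1-11,0010-1
  m12 ⊆ 001100 [E]
  m15 ⊆ 0-1-11 [E]
  m22 ⊆ 010110 [E]
  m24 ⊆ 0110-0 [E]
  m26 ⊆ -11010,0110-0,01101-
  m27 ⊆ 0-1-11,01101-
  m29 ⊆ 0111-1 [E]
  m31 ⊆ 0-1-11,0111-1
  m35 ⊆ 100011 [E]
  m41 ⊆ -01001,1-1001
  m50 ⊆ 11-010 [E]
  m52 ⊆ 11-100 [E]
  m57 ⊆ 1-1001 [E]
  m58 ⊆ -11010,11-010
  m60 ⊆ 11-100 [E]
E = {0-1-11, 000000, 001100, 010110, 0110-0, 0111-1, 1-1001, 100011, 11-010, 11-100}
Petrick residual → -01001
Cover = b'cd'e'f + a'cef + a'b'c'd'e'f' + a'b'cde'f' + a'bc'def' + a'bcd'f' + a'bcdf + acd'e'f + ab'c'd'ef + abd'ef' + abde'f'  |cover|=11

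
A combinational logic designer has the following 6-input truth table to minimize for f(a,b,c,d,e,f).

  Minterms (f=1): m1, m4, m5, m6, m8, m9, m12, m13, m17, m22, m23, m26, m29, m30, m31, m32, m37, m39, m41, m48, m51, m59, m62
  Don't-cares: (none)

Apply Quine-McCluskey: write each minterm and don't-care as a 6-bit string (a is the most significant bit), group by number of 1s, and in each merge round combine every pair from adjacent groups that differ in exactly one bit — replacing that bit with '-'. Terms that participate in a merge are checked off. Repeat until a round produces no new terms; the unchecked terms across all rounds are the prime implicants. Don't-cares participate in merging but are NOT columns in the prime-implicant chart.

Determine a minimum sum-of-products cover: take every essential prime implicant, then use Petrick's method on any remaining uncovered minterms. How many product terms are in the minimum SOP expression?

[col 0] 000001*, 000100*, 000101*, 000110*, 001000*, 001001*, 001100*, 001101*, 010001*, 010110*, 010111*, 011010*, 011101*, 011110*, 011111*, 100000*, 100101*, 100111*, 101001*, 110000*, 110011*, 111011*, 111110*
[col 1] -00101, -01001, -11110, 0-0001, 0-0110, 0-1101, 00-001*, 00-100*, 00-101*, 000-01*, 0001-0, 00010-*, 001-00*, 001-01*, 00100-*, 00110-*, 01-110*, 01-111*, 01011-*, 011-10, 0111-1, 01111-*, 1-0000, 1001-1, 11-011
[col 2] 00--01, 00-10-, 001-0-, 01-11-
Prime implicants: -00101, -01001, -11110, 0-0001, 0-0110, 0-1101, 00--01, 00-10-, 0001-0, 001-0-, 01-11-, 011-10, 0111-1, 1-0000, 1001-1, 11-011
PI chart (minterm → PIs covering it):
  1 | 0-0001,00--01
  4 | 00-10-,0001-0
  5 | -00101,00--01,00-10-
  6 | 0-0110,0001-0
  8 | 001-0-  (sole → essential)
  9 | -01001,00--01,001-0-
  12 | 00-10-,001-0-
  13 | 0-1101,00--01,00-10-,001-0-
  17 | 0-0001  (sole → essential)
  22 | 0-0110,01-11-
  23 | 01-11-  (sole → essential)
  26 | 011-10  (sole → essential)
  29 | 0-1101,0111-1
  30 | -11110,01-11-,011-10
  31 | 01-11-,0111-1
  32 | 1-0000  (sole → essential)
  37 | -00101,1001-1
  39 | 1001-1  (sole → essential)
  41 | -01001  (sole → essential)
  48 | 1-0000  (sole → essential)
  51 | 11-011  (sole → essential)
  59 | 11-011  (sole → essential)
  62 | -11110  (sole → essential)
Essential prime implicants: -01001, -11110, 0-0001, 001-0-, 01-11-, 011-10, 1-0000, 1001-1, 11-011
Petrick residual → -00101, 0-1101, 0001-0
Minimum SOP uses 12 PIs: b'c'de'f + b'cd'e'f + bcdef' + a'c'd'e'f + a'cde'f + a'b'c'df' + a'b'ce' + a'bde + a'bcef' + ac'd'e'f' + ab'c'df + abd'ef

12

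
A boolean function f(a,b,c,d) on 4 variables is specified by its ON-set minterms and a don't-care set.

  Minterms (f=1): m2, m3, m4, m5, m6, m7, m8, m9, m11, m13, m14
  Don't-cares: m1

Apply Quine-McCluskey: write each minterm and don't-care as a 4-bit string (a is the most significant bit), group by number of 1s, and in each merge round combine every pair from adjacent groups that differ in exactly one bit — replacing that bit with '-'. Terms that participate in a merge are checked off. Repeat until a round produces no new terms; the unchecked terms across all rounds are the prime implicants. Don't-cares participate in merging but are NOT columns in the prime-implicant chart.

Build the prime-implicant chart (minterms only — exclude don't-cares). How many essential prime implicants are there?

Round 0: 0001✓ 0010✓ 0011✓ 0100✓ 0101✓ 0110✓ 0111✓ 1000✓ 1001✓ 1011✓ 1101✓ 1110✓
Round 1: -001✓ -011✓ -101✓ -110 0-01✓ 0-10✓ 0-11✓ 00-1✓ 001-✓ 01-0✓ 01-1✓ 010-✓ 011-✓ 1-01✓ 10-1✓ 100-
Round 2: --01 -0-1 0--1 0-1- 01--
PIs = {--01, -0-1, -110, 0--1, 0-1-, 01--, 100-}
Coverage chart:
  m2: 0-1- ←essential
  m3: -0-1,0--1,0-1-
  m4: 01-- ←essential
  m5: --01,0--1,01--
  m6: -110,0-1-,01--
  m7: 0--1,0-1-,01--
  m8: 100- ←essential
  m9: --01,-0-1,100-
  m11: -0-1 ←essential
  m13: --01 ←essential
  m14: -110 ←essential
Essential: --01, -0-1, -110, 0-1-, 01--, 100-

6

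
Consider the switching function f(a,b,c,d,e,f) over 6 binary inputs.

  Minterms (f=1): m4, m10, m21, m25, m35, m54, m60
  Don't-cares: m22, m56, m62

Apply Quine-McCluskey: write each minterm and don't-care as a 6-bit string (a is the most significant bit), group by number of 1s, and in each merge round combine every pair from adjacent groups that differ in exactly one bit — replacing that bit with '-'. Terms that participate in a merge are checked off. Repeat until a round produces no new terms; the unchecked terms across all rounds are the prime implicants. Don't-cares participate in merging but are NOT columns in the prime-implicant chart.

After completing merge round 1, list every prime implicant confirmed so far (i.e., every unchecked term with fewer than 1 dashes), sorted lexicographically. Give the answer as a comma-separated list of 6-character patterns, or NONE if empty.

000100, 001010, 010101, 011001, 100011

size-2^0 implicants → 000100  001010  010101  010110(✓)  011001  100011  110110(✓)  111000(✓)  111100(✓)  111110(✓)
size-2^1 implicants → -10110  11-110  111-00  1111-0
Unchecked terms (primes): -10110, 000100, 001010, 010101, 011001, 100011, 11-110, 111-00, 1111-0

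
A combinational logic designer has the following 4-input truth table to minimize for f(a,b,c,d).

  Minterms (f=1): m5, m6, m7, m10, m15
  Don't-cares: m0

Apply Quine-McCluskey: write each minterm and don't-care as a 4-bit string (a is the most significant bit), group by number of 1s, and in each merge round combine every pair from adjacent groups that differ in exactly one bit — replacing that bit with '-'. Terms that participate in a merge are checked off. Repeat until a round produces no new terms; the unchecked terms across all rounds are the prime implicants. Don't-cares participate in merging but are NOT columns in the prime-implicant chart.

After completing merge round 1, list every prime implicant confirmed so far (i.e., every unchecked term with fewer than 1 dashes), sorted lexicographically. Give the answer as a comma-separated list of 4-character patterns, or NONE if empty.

0000, 1010

[col 0] 0000, 0101*, 0110*, 0111*, 1010, 1111*
[col 1] -111, 01-1, 011-
Prime implicants: -111, 0000, 01-1, 011-, 1010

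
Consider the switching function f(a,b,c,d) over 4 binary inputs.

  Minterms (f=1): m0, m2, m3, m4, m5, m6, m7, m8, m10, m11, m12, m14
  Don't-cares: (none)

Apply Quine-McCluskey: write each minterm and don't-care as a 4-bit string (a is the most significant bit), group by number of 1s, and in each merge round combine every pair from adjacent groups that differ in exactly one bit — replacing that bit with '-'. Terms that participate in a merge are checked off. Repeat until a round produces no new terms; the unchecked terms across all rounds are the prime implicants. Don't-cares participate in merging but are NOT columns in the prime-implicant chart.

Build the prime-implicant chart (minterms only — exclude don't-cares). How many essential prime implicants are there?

Round 0: 0000✓ 0010✓ 0011✓ 0100✓ 0101✓ 0110✓ 0111✓ 1000✓ 1010✓ 1011✓ 1100✓ 1110✓
Round 1: -000✓ -010✓ -011✓ -100✓ -110✓ 0-00✓ 0-10✓ 0-11✓ 00-0✓ 001-✓ 01-0✓ 01-1✓ 010-✓ 011-✓ 1-00✓ 1-10✓ 10-0✓ 101-✓ 11-0✓
Round 2: --00✓ --10✓ -0-0✓ -01- -1-0✓ 0--0✓ 0-1- 01-- 1--0✓
Round 3: ---0
PIs = {---0, -01-, 0-1-, 01--}
Coverage chart:
  m0: ---0 ←essential
  m2: ---0,-01-,0-1-
  m3: -01-,0-1-
  m4: ---0,01--
  m5: 01-- ←essential
  m6: ---0,0-1-,01--
  m7: 0-1-,01--
  m8: ---0 ←essential
  m10: ---0,-01-
  m11: -01- ←essential
  m12: ---0 ←essential
  m14: ---0 ←essential
Essential: ---0, -01-, 01--

3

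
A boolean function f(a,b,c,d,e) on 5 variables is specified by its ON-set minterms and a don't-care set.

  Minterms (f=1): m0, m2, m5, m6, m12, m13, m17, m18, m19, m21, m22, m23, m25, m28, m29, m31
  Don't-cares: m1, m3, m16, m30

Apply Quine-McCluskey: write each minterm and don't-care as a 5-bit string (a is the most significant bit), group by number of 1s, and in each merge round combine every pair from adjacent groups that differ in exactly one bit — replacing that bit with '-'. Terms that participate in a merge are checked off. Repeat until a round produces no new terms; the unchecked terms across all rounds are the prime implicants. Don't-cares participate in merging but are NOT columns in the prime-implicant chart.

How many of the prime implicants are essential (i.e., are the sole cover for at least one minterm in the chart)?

4

[col 0] 00000*, 00001*, 00010*, 00011*, 00101*, 00110*, 01100*, 01101*, 10000*, 10001*, 10010*, 10011*, 10101*, 10110*, 10111*, 11001*, 11100*, 11101*, 11110*, 11111*
[col 1] -0000*, -0001*, -0010*, -0011*, -0101*, -0110*, -1100*, -1101*, 0-101*, 00-01*, 00-10*, 000-0*, 000-1*, 0000-*, 0001-*, 0110-*, 1-001*, 1-101*, 1-110*, 1-111*, 10-01*, 10-10*, 10-11*, 100-0*, 100-1*, 1000-*, 1001-*, 101-1*, 1011-*, 11-01*, 111-0*, 111-1*, 1110-*, 1111-*
[col 2] --101, -0-01, -0-10, -00-0*, -00-1*, -000-*, -001-*, -110-, 000--*, 1--01, 1-1-1, 1-11-, 10--1, 10-1-, 100--*, 111--
[col 3] -00--
Prime implicants: --101, -0-01, -0-10, -00--, -110-, 1--01, 1-1-1, 1-11-, 10--1, 10-1-, 111--
PI chart (minterm → PIs covering it):
  0 | -00--  (sole → essential)
  2 | -0-10,-00--
  5 | --101,-0-01
  6 | -0-10  (sole → essential)
  12 | -110-  (sole → essential)
  13 | --101,-110-
  17 | -0-01,-00--,1--01,10--1
  18 | -0-10,-00--,10-1-
  19 | -00--,10--1,10-1-
  21 | --101,-0-01,1--01,1-1-1,10--1
  22 | -0-10,1-11-,10-1-
  23 | 1-1-1,1-11-,10--1,10-1-
  25 | 1--01  (sole → essential)
  28 | -110-,111--
  29 | --101,-110-,1--01,1-1-1,111--
  31 | 1-1-1,1-11-,111--
Essential prime implicants: -0-10, -00--, -110-, 1--01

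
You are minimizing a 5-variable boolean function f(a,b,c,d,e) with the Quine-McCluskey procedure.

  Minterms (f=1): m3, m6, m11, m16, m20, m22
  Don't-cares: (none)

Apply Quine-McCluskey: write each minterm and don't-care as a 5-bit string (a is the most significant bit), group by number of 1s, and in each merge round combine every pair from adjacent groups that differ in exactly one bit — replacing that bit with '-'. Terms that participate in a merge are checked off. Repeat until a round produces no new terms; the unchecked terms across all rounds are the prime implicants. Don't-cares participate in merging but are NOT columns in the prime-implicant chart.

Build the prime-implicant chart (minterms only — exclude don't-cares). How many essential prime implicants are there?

3

Round 0: 00011✓ 00110✓ 01011✓ 10000✓ 10100✓ 10110✓
Round 1: -0110 0-011 10-00 101-0
PIs = {-0110, 0-011, 10-00, 101-0}
Coverage chart:
  m3: 0-011 ←essential
  m6: -0110 ←essential
  m11: 0-011 ←essential
  m16: 10-00 ←essential
  m20: 10-00,101-0
  m22: -0110,101-0
Essential: -0110, 0-011, 10-00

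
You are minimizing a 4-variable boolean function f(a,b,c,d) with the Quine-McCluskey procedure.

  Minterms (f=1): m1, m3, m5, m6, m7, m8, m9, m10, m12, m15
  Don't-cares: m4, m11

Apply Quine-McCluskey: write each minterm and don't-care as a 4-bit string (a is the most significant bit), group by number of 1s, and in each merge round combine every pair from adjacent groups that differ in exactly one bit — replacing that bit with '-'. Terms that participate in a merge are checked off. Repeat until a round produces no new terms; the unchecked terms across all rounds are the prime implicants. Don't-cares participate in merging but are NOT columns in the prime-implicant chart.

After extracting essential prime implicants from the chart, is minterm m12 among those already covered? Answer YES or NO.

size-2^0 implicants → 0001(✓)  0011(✓)  0100(✓)  0101(✓)  0110(✓)  0111(✓)  1000(✓)  1001(✓)  1010(✓)  1011(✓)  1100(✓)  1111(✓)
size-2^1 implicants → -001(✓)  -011(✓)  -100  -111(✓)  0-01(✓)  0-11(✓)  00-1(✓)  01-0(✓)  01-1(✓)  010-(✓)  011-(✓)  1-00  1-11(✓)  10-0(✓)  10-1(✓)  100-(✓)  101-(✓)
size-2^2 implicants → --11  -0-1  0--1  01--  10--
Unchecked terms (primes): --11, -0-1, -100, 0--1, 01--, 1-00, 10--
Minterm coverage:
  m1 ⊆ -0-1,0--1
  m3 ⊆ --11,-0-1,0--1
  m5 ⊆ 0--1,01--
  m6 ⊆ 01-- [E]
  m7 ⊆ --11,0--1,01--
  m8 ⊆ 1-00,10--
  m9 ⊆ -0-1,10--
  m10 ⊆ 10-- [E]
  m12 ⊆ -100,1-00
  m15 ⊆ --11 [E]
E = {--11, 01--, 10--}

NO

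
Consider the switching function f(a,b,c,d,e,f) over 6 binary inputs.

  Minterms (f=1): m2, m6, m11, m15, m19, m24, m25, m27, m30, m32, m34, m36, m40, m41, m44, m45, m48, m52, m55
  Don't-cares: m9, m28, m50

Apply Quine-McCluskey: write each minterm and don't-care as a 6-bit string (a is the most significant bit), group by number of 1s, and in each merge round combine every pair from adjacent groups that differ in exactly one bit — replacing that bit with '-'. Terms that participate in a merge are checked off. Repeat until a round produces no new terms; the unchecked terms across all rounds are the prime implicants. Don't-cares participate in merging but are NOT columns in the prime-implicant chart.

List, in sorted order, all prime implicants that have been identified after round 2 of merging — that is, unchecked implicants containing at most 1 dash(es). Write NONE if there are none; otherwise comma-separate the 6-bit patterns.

-00010, -01001, 000-10, 001-11, 01-011, 011-00, 01100-, 0111-0, 110111

[col 0] 000010*, 000110*, 001001*, 001011*, 001111*, 010011*, 011000*, 011001*, 011011*, 011100*, 011110*, 100000*, 100010*, 100100*, 101000*, 101001*, 101100*, 101101*, 110000*, 110010*, 110100*, 110111
[col 1] -00010, -01001, 0-1001*, 0-1011*, 000-10, 001-11, 0010-1*, 01-011, 011-00, 0110-1*, 01100-, 0111-0, 1-0000*, 1-0010*, 1-0100*, 10-000*, 10-100*, 100-00*, 1000-0*, 101-00*, 101-01*, 10100-*, 10110-*, 110-00*, 1100-0*
[col 2] 0-10-1, 1-0-00, 1-00-0, 10--00, 101-0-
Prime implicants: -00010, -01001, 0-10-1, 000-10, 001-11, 01-011, 011-00, 01100-, 0111-0, 1-0-00, 1-00-0, 10--00, 101-0-, 110111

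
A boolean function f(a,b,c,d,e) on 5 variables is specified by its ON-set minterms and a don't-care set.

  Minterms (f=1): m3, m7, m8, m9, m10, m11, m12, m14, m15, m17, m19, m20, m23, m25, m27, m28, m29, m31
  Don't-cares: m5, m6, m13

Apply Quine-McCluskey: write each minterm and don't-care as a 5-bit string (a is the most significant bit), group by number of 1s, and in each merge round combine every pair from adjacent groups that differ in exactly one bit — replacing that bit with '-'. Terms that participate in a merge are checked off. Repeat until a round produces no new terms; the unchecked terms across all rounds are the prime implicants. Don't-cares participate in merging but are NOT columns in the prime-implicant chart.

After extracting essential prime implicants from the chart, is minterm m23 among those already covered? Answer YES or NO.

YES

Round 0: 00011✓ 00101✓ 00110✓ 00111✓ 01000✓ 01001✓ 01010✓ 01011✓ 01100✓ 01101✓ 01110✓ 01111✓ 10001✓ 10011✓ 10100✓ 10111✓ 11001✓ 11011✓ 11100✓ 11101✓ 11111✓
Round 1: -0011✓ -0111✓ -1001✓ -1011✓ -1100✓ -1101✓ -1111✓ 0-011✓ 0-101✓ 0-110✓ 0-111✓ 00-11✓ 001-1✓ 0011-✓ 01-00✓ 01-01✓ 01-10✓ 01-11✓ 010-0✓ 010-1✓ 0100-✓ 0101-✓ 011-0✓ 011-1✓ 0110-✓ 0111-✓ 1-001✓ 1-011✓ 1-100 1-111✓ 10-11✓ 100-1✓ 11-01✓ 11-11✓ 110-1✓ 111-1✓ 1110-✓
Round 2: --011✓ --111✓ -0-11✓ -1-01✓ -1-11✓ -10-1✓ -11-1✓ -110- 0--11✓ 0-1-1 0-11- 01--0✓ 01--1✓ 01-0-✓ 01-1-✓ 010--✓ 011--✓ 1--11✓ 1-0-1 11--1✓
Round 3: ---11 -1--1 01---
PIs = {---11, -1--1, -110-, 0-1-1, 0-11-, 01---, 1-0-1, 1-100}
Coverage chart:
  m3: ---11 ←essential
  m7: ---11,0-1-1,0-11-
  m8: 01--- ←essential
  m9: -1--1,01---
  m10: 01--- ←essential
  m11: ---11,-1--1,01---
  m12: -110-,01---
  m14: 0-11-,01---
  m15: ---11,-1--1,0-1-1,0-11-,01---
  m17: 1-0-1 ←essential
  m19: ---11,1-0-1
  m20: 1-100 ←essential
  m23: ---11 ←essential
  m25: -1--1,1-0-1
  m27: ---11,-1--1,1-0-1
  m28: -110-,1-100
  m29: -1--1,-110-
  m31: ---11,-1--1
Essential: ---11, 01---, 1-0-1, 1-100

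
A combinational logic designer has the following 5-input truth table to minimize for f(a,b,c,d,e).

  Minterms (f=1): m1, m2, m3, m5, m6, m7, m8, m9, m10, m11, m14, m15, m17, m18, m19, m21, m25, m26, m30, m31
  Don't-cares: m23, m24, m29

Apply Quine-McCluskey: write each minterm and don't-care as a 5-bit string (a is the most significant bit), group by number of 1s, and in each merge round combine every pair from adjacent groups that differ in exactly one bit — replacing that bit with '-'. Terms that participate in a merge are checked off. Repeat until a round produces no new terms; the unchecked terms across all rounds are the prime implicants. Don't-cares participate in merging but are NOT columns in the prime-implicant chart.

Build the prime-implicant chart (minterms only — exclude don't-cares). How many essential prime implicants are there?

size-2^0 implicants → 00001(✓)  00010(✓)  00011(✓)  00101(✓)  00110(✓)  00111(✓)  01000(✓)  01001(✓)  01010(✓)  01011(✓)  01110(✓)  01111(✓)  10001(✓)  10010(✓)  10011(✓)  10101(✓)  10111(✓)  11000(✓)  11001(✓)  11010(✓)  11101(✓)  11110(✓)  11111(✓)
size-2^1 implicants → -0001(✓)  -0010(✓)  -0011(✓)  -0101(✓)  -0111(✓)  -1000(✓)  -1001(✓)  -1010(✓)  -1110(✓)  -1111(✓)  0-001(✓)  0-010(✓)  0-011(✓)  0-110(✓)  0-111(✓)  00-01(✓)  00-10(✓)  00-11(✓)  000-1(✓)  0001-(✓)  001-1(✓)  0011-(✓)  01-10(✓)  01-11(✓)  010-0(✓)  010-1(✓)  0100-(✓)  0101-(✓)  0111-(✓)  1-001(✓)  1-010(✓)  1-101(✓)  1-111(✓)  10-01(✓)  10-11(✓)  100-1(✓)  1001-(✓)  101-1(✓)  11-01(✓)  11-10(✓)  110-0(✓)  1100-(✓)  111-1(✓)  1111-(✓)
size-2^2 implicants → --001  --010  --111  -0-01(✓)  -0-11(✓)  -00-1(✓)  -001-  -01-1(✓)  -1-10  -10-0  -100-  -111-  0--10(✓)  0--11(✓)  0-0-1  0-01-(✓)  0-11-(✓)  00--1(✓)  00-1-(✓)  01-1-(✓)  010--  1--01  1-1-1  10--1(✓)
size-2^3 implicants → -0--1  0--1-
Unchecked terms (primes): --001, --010, --111, -0--1, -001-, -1-10, -10-0, -100-, -111-, 0--1-, 0-0-1, 010--, 1--01, 1-1-1
Minterm coverage:
  m1 ⊆ --001,-0--1,0-0-1
  m2 ⊆ --010,-001-,0--1-
  m3 ⊆ -0--1,-001-,0--1-,0-0-1
  m5 ⊆ -0--1 [E]
  m6 ⊆ 0--1- [E]
  m7 ⊆ --111,-0--1,0--1-
  m8 ⊆ -10-0,-100-,010--
  m9 ⊆ --001,-100-,0-0-1,010--
  m10 ⊆ --010,-1-10,-10-0,0--1-,010--
  m11 ⊆ 0--1-,0-0-1,010--
  m14 ⊆ -1-10,-111-,0--1-
  m15 ⊆ --111,-111-,0--1-
  m17 ⊆ --001,-0--1,1--01
  m18 ⊆ --010,-001-
  m19 ⊆ -0--1,-001-
  m21 ⊆ -0--1,1--01,1-1-1
  m25 ⊆ --001,-100-,1--01
  m26 ⊆ --010,-1-10,-10-0
  m30 ⊆ -1-10,-111-
  m31 ⊆ --111,-111-,1-1-1
E = {-0--1, 0--1-}

2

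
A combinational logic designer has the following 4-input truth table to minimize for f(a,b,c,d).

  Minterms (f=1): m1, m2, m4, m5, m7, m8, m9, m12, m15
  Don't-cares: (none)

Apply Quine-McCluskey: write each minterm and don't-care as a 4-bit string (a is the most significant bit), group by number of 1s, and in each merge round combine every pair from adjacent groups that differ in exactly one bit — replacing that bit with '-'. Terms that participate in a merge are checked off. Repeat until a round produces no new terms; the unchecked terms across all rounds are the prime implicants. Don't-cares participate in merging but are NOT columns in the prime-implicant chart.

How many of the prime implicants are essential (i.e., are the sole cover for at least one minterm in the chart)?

size-2^0 implicants → 0001(✓)  0010  0100(✓)  0101(✓)  0111(✓)  1000(✓)  1001(✓)  1100(✓)  1111(✓)
size-2^1 implicants → -001  -100  -111  0-01  01-1  010-  1-00  100-
Unchecked terms (primes): -001, -100, -111, 0-01, 0010, 01-1, 010-, 1-00, 100-
Minterm coverage:
  m1 ⊆ -001,0-01
  m2 ⊆ 0010 [E]
  m4 ⊆ -100,010-
  m5 ⊆ 0-01,01-1,010-
  m7 ⊆ -111,01-1
  m8 ⊆ 1-00,100-
  m9 ⊆ -001,100-
  m12 ⊆ -100,1-00
  m15 ⊆ -111 [E]
E = {-111, 0010}

2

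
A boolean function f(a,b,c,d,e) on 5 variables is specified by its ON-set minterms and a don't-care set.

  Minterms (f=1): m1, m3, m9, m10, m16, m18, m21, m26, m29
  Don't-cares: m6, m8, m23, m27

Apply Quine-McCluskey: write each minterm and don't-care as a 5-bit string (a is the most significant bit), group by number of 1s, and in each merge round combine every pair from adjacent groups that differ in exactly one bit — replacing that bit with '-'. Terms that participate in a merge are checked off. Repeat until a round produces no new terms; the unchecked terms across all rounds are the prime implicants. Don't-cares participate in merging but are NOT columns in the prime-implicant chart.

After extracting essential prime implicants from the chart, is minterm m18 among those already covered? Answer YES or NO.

size-2^0 implicants → 00001(✓)  00011(✓)  00110  01000(✓)  01001(✓)  01010(✓)  10000(✓)  10010(✓)  10101(✓)  10111(✓)  11010(✓)  11011(✓)  11101(✓)
size-2^1 implicants → -1010  0-001  000-1  010-0  0100-  1-010  1-101  100-0  101-1  1101-
Unchecked terms (primes): -1010, 0-001, 000-1, 00110, 010-0, 0100-, 1-010, 1-101, 100-0, 101-1, 1101-
Minterm coverage:
  m1 ⊆ 0-001,000-1
  m3 ⊆ 000-1 [E]
  m9 ⊆ 0-001,0100-
  m10 ⊆ -1010,010-0
  m16 ⊆ 100-0 [E]
  m18 ⊆ 1-010,100-0
  m21 ⊆ 1-101,101-1
  m26 ⊆ -1010,1-010,1101-
  m29 ⊆ 1-101 [E]
E = {000-1, 1-101, 100-0}

YES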